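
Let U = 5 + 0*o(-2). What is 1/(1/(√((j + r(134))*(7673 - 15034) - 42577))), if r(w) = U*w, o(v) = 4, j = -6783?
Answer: 12*√312189 ≈ 6704.9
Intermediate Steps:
U = 5 (U = 5 + 0*4 = 5 + 0 = 5)
r(w) = 5*w
1/(1/(√((j + r(134))*(7673 - 15034) - 42577))) = 1/(1/(√((-6783 + 5*134)*(7673 - 15034) - 42577))) = 1/(1/(√((-6783 + 670)*(-7361) - 42577))) = 1/(1/(√(-6113*(-7361) - 42577))) = 1/(1/(√(44997793 - 42577))) = 1/(1/(√44955216)) = 1/(1/(12*√312189)) = 1/(√312189/3746268) = 12*√312189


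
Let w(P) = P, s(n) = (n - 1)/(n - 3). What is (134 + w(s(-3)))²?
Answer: 163216/9 ≈ 18135.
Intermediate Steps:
s(n) = (-1 + n)/(-3 + n)
(134 + w(s(-3)))² = (134 + (-1 - 3)/(-3 - 3))² = (134 - 4/(-6))² = (134 - ⅙*(-4))² = (134 + ⅔)² = (404/3)² = 163216/9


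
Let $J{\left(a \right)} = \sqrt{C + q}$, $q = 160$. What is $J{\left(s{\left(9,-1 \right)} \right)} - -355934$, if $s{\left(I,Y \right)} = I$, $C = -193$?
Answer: $355934 + i \sqrt{33} \approx 3.5593 \cdot 10^{5} + 5.7446 i$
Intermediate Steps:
$J{\left(a \right)} = i \sqrt{33}$ ($J{\left(a \right)} = \sqrt{-193 + 160} = \sqrt{-33} = i \sqrt{33}$)
$J{\left(s{\left(9,-1 \right)} \right)} - -355934 = i \sqrt{33} - -355934 = i \sqrt{33} + 355934 = 355934 + i \sqrt{33}$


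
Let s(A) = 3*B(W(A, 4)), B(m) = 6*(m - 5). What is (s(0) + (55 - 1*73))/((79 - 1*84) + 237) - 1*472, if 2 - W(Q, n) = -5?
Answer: -54743/116 ≈ -471.92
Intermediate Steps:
W(Q, n) = 7 (W(Q, n) = 2 - 1*(-5) = 2 + 5 = 7)
B(m) = -30 + 6*m (B(m) = 6*(-5 + m) = -30 + 6*m)
s(A) = 36 (s(A) = 3*(-30 + 6*7) = 3*(-30 + 42) = 3*12 = 36)
(s(0) + (55 - 1*73))/((79 - 1*84) + 237) - 1*472 = (36 + (55 - 1*73))/((79 - 1*84) + 237) - 1*472 = (36 + (55 - 73))/((79 - 84) + 237) - 472 = (36 - 18)/(-5 + 237) - 472 = 18/232 - 472 = 18*(1/232) - 472 = 9/116 - 472 = -54743/116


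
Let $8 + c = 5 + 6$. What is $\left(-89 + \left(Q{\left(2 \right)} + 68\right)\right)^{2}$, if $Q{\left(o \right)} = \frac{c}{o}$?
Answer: $\frac{1521}{4} \approx 380.25$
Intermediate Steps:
$c = 3$ ($c = -8 + \left(5 + 6\right) = -8 + 11 = 3$)
$Q{\left(o \right)} = \frac{3}{o}$
$\left(-89 + \left(Q{\left(2 \right)} + 68\right)\right)^{2} = \left(-89 + \left(\frac{3}{2} + 68\right)\right)^{2} = \left(-89 + \frac{139}{2}\right)^{2} = \left(- \frac{39}{2}\right)^{2} = \frac{1521}{4}$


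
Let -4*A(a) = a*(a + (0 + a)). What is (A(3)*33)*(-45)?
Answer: 13365/2 ≈ 6682.5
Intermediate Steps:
A(a) = -a**2/2 (A(a) = -a*(a + (0 + a))/4 = -a*(a + a)/4 = -a*2*a/4 = -a**2/2)
(A(3)*33)*(-45) = (-1/2*3**2*33)*(-45) = (-1/2*9*33)*(-45) = -9/2*33*(-45) = -297/2*(-45) = 13365/2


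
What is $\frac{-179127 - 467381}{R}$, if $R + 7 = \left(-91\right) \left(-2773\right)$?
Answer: $- \frac{161627}{63084} \approx -2.5621$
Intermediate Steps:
$R = 252336$ ($R = -7 - -252343 = -7 + 252343 = 252336$)
$\frac{-179127 - 467381}{R} = \frac{-179127 - 467381}{252336} = \left(-646508\right) \frac{1}{252336} = - \frac{161627}{63084}$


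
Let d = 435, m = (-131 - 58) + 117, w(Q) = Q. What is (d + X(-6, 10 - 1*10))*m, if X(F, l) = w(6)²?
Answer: -33912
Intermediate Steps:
X(F, l) = 36 (X(F, l) = 6² = 36)
m = -72 (m = -189 + 117 = -72)
(d + X(-6, 10 - 1*10))*m = (435 + 36)*(-72) = 471*(-72) = -33912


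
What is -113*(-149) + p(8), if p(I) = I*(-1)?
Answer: 16829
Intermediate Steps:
p(I) = -I
-113*(-149) + p(8) = -113*(-149) - 1*8 = 16837 - 8 = 16829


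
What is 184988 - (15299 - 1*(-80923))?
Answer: 88766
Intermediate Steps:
184988 - (15299 - 1*(-80923)) = 184988 - (15299 + 80923) = 184988 - 1*96222 = 184988 - 96222 = 88766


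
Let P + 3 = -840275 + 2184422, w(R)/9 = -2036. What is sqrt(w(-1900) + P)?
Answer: 2*sqrt(331455) ≈ 1151.4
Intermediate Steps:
w(R) = -18324 (w(R) = 9*(-2036) = -18324)
P = 1344144 (P = -3 + (-840275 + 2184422) = -3 + 1344147 = 1344144)
sqrt(w(-1900) + P) = sqrt(-18324 + 1344144) = sqrt(1325820) = 2*sqrt(331455)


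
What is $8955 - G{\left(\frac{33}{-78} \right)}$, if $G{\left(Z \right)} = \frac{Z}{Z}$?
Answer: $8954$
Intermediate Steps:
$G{\left(Z \right)} = 1$
$8955 - G{\left(\frac{33}{-78} \right)} = 8955 - 1 = 8954$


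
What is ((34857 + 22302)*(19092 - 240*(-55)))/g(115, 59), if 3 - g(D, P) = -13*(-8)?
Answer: -1845778428/101 ≈ -1.8275e+7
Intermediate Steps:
g(D, P) = -101 (g(D, P) = 3 - (-13)*(-8) = 3 - 1*104 = 3 - 104 = -101)
((34857 + 22302)*(19092 - 240*(-55)))/g(115, 59) = ((34857 + 22302)*(19092 - 240*(-55)))/(-101) = (57159*(19092 + 13200))*(-1/101) = (57159*32292)*(-1/101) = 1845778428*(-1/101) = -1845778428/101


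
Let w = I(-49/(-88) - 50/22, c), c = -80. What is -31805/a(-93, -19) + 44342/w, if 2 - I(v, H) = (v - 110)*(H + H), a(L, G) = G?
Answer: 3121765956/1867681 ≈ 1671.5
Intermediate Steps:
I(v, H) = 2 - 2*H*(-110 + v) (I(v, H) = 2 - (v - 110)*(H + H) = 2 - (-110 + v)*2*H = 2 - 2*H*(-110 + v))
w = -196598/11 (w = 2 + 220*(-80) - 2*(-80)*(-49/(-88) - 50/22) = 2 - 17600 - 2*(-80)*(-49*(-1/88) - 50*1/22) = 2 - 17600 - 2*(-80)*(49/88 - 25/11) = 2 - 17600 - 2*(-80)*(-151/88) = 2 - 17600 - 3020/11 = -196598/11 ≈ -17873.)
-31805/a(-93, -19) + 44342/w = -31805/(-19) + 44342/(-196598/11) = -31805*(-1/19) + 44342*(-11/196598) = 31805/19 - 243881/98299 = 3121765956/1867681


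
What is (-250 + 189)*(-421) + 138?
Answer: 25819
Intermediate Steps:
(-250 + 189)*(-421) + 138 = -61*(-421) + 138 = 25681 + 138 = 25819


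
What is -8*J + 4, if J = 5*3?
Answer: -116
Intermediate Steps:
J = 15
-8*J + 4 = -8*15 + 4 = -120 + 4 = -116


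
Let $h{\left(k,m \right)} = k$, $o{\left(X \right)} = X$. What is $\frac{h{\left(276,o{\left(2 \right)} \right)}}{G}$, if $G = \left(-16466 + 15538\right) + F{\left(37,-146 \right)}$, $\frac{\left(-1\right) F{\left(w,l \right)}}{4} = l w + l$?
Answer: $\frac{23}{1772} \approx 0.01298$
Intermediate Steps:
$F{\left(w,l \right)} = - 4 l - 4 l w$ ($F{\left(w,l \right)} = - 4 \left(l w + l\right) = - 4 \left(l + l w\right) = - 4 l - 4 l w$)
$G = 21264$ ($G = \left(-16466 + 15538\right) - - 584 \left(1 + 37\right) = -928 - \left(-584\right) 38 = -928 + 22192 = 21264$)
$\frac{h{\left(276,o{\left(2 \right)} \right)}}{G} = \frac{276}{21264} = 276 \cdot \frac{1}{21264} = \frac{23}{1772}$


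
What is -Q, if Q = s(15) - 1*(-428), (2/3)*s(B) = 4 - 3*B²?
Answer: 1157/2 ≈ 578.50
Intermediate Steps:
s(B) = 6 - 9*B²/2 (s(B) = 3*(4 - 3*B²)/2 = 6 - 9*B²/2)
Q = -1157/2 (Q = (6 - 9/2*15²) - 1*(-428) = (6 - 9/2*225) + 428 = (6 - 2025/2) + 428 = -2013/2 + 428 = -1157/2 ≈ -578.50)
-Q = -1*(-1157/2) = 1157/2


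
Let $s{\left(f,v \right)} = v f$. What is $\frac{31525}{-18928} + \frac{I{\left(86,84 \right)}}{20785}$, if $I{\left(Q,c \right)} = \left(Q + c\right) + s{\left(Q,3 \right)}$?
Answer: $- \frac{49780457}{30262960} \approx -1.6449$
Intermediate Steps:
$s{\left(f,v \right)} = f v$
$I{\left(Q,c \right)} = c + 4 Q$ ($I{\left(Q,c \right)} = \left(Q + c\right) + Q 3 = \left(Q + c\right) + 3 Q = c + 4 Q$)
$\frac{31525}{-18928} + \frac{I{\left(86,84 \right)}}{20785} = \frac{31525}{-18928} + \frac{84 + 4 \cdot 86}{20785} = 31525 \left(- \frac{1}{18928}\right) + \left(84 + 344\right) \frac{1}{20785} = - \frac{2425}{1456} + 428 \cdot \frac{1}{20785} = - \frac{2425}{1456} + \frac{428}{20785} = - \frac{49780457}{30262960}$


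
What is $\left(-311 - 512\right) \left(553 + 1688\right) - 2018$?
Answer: $-1846361$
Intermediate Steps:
$\left(-311 - 512\right) \left(553 + 1688\right) - 2018 = \left(-823\right) 2241 - 2018 = -1844343 - 2018 = -1846361$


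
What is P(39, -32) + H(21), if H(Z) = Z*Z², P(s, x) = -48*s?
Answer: 7389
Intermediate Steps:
H(Z) = Z³
P(39, -32) + H(21) = -48*39 + 21³ = -1872 + 9261 = 7389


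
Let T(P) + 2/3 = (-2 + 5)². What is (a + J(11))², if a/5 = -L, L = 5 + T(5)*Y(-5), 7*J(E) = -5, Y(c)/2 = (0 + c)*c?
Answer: 1961604100/441 ≈ 4.4481e+6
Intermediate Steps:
Y(c) = 2*c² (Y(c) = 2*((0 + c)*c) = 2*(c*c) = 2*c²)
J(E) = -5/7 (J(E) = (⅐)*(-5) = -5/7)
T(P) = 25/3 (T(P) = -⅔ + (-2 + 5)² = -⅔ + 3² = -⅔ + 9 = 25/3)
L = 1265/3 (L = 5 + 25*(2*(-5)²)/3 = 5 + 25*(2*25)/3 = 5 + (25/3)*50 = 5 + 1250/3 = 1265/3 ≈ 421.67)
a = -6325/3 (a = 5*(-1*1265/3) = 5*(-1265/3) = -6325/3 ≈ -2108.3)
(a + J(11))² = (-6325/3 - 5/7)² = (-44290/21)² = 1961604100/441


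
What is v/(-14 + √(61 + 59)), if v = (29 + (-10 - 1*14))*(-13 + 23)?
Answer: -175/19 - 25*√30/19 ≈ -16.417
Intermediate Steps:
v = 50 (v = (29 + (-10 - 14))*10 = (29 - 24)*10 = 5*10 = 50)
v/(-14 + √(61 + 59)) = 50/(-14 + √(61 + 59)) = 50/(-14 + √120) = 50/(-14 + 2*√30)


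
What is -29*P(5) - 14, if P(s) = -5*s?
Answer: 711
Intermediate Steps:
-29*P(5) - 14 = -(-145)*5 - 14 = -29*(-25) - 14 = 725 - 14 = 711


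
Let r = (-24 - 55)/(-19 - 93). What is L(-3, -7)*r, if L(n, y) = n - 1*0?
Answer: -237/112 ≈ -2.1161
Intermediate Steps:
L(n, y) = n (L(n, y) = n + 0 = n)
r = 79/112 (r = -79/(-112) = -79*(-1/112) = 79/112 ≈ 0.70536)
L(-3, -7)*r = -3*79/112 = -237/112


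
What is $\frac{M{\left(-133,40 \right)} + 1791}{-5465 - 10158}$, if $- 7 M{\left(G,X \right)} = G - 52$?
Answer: $- \frac{12722}{109361} \approx -0.11633$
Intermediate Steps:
$M{\left(G,X \right)} = \frac{52}{7} - \frac{G}{7}$ ($M{\left(G,X \right)} = - \frac{G - 52}{7} = - \frac{-52 + G}{7} = \frac{52}{7} - \frac{G}{7}$)
$\frac{M{\left(-133,40 \right)} + 1791}{-5465 - 10158} = \frac{\left(\frac{52}{7} - -19\right) + 1791}{-5465 - 10158} = \frac{\left(\frac{52}{7} + 19\right) + 1791}{-15623} = \left(\frac{185}{7} + 1791\right) \left(- \frac{1}{15623}\right) = \frac{12722}{7} \left(- \frac{1}{15623}\right) = - \frac{12722}{109361}$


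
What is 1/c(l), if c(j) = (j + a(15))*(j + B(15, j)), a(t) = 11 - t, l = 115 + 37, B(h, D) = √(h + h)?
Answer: 19/426869 - √30/3414952 ≈ 4.2906e-5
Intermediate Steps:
B(h, D) = √2*√h (B(h, D) = √(2*h) = √2*√h)
l = 152
c(j) = (-4 + j)*(j + √30) (c(j) = (j + (11 - 1*15))*(j + √2*√15) = (j + (11 - 15))*(j + √30) = (j - 4)*(j + √30) = (-4 + j)*(j + √30))
1/c(l) = 1/(152² - 4*152 - 4*√30 + 152*√30) = 1/(23104 - 608 - 4*√30 + 152*√30) = 1/(22496 + 148*√30)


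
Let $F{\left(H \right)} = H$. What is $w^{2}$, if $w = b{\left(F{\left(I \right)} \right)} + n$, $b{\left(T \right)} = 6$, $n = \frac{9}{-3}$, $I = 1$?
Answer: $9$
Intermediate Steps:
$n = -3$ ($n = 9 \left(- \frac{1}{3}\right) = -3$)
$w = 3$ ($w = 6 - 3 = 3$)
$w^{2} = 3^{2} = 9$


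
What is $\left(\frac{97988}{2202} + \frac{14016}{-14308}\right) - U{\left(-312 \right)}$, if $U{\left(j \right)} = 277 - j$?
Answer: $- \frac{29428103}{53949} \approx -545.48$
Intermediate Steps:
$\left(\frac{97988}{2202} + \frac{14016}{-14308}\right) - U{\left(-312 \right)} = \left(\frac{97988}{2202} + \frac{14016}{-14308}\right) - \left(277 - -312\right) = \left(97988 \cdot \frac{1}{2202} + 14016 \left(- \frac{1}{14308}\right)\right) - \left(277 + 312\right) = \left(\frac{48994}{1101} - \frac{48}{49}\right) - 589 = \frac{2347858}{53949} - 589 = - \frac{29428103}{53949}$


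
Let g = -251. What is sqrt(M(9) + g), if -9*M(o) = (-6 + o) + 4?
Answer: I*sqrt(2266)/3 ≈ 15.868*I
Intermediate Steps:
M(o) = 2/9 - o/9 (M(o) = -((-6 + o) + 4)/9 = -(-2 + o)/9 = 2/9 - o/9)
sqrt(M(9) + g) = sqrt((2/9 - 1/9*9) - 251) = sqrt((2/9 - 1) - 251) = sqrt(-7/9 - 251) = sqrt(-2266/9) = I*sqrt(2266)/3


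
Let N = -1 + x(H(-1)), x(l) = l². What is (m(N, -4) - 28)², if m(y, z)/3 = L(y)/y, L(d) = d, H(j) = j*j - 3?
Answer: 625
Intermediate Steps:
H(j) = -3 + j² (H(j) = j² - 3 = -3 + j²)
N = 3 (N = -1 + (-3 + (-1)²)² = -1 + (-3 + 1)² = -1 + (-2)² = -1 + 4 = 3)
m(y, z) = 3 (m(y, z) = 3*(y/y) = 3*1 = 3)
(m(N, -4) - 28)² = (3 - 28)² = (-25)² = 625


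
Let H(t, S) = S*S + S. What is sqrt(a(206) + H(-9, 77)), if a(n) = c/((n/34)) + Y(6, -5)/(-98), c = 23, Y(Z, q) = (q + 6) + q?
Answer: 3*sqrt(347128849)/721 ≈ 77.523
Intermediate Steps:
Y(Z, q) = 6 + 2*q (Y(Z, q) = (6 + q) + q = 6 + 2*q)
a(n) = 2/49 + 782/n (a(n) = 23/((n/34)) + (6 + 2*(-5))/(-98) = 23/((n*(1/34))) + (6 - 10)*(-1/98) = 23/((n/34)) - 4*(-1/98) = 23*(34/n) + 2/49 = 782/n + 2/49 = 2/49 + 782/n)
H(t, S) = S + S**2 (H(t, S) = S**2 + S = S + S**2)
sqrt(a(206) + H(-9, 77)) = sqrt((2/49 + 782/206) + 77*(1 + 77)) = sqrt((2/49 + 782*(1/206)) + 77*78) = sqrt((2/49 + 391/103) + 6006) = sqrt(19365/5047 + 6006) = sqrt(30331647/5047) = 3*sqrt(347128849)/721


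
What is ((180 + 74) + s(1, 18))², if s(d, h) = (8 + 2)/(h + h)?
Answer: 20948929/324 ≈ 64657.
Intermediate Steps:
s(d, h) = 5/h (s(d, h) = 10/((2*h)) = 10*(1/(2*h)) = 5/h)
((180 + 74) + s(1, 18))² = ((180 + 74) + 5/18)² = (254 + 5*(1/18))² = (254 + 5/18)² = (4577/18)² = 20948929/324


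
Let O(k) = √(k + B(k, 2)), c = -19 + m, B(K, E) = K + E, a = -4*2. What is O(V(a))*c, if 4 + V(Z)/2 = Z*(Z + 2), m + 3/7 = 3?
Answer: -115*√178/7 ≈ -219.18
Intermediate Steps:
m = 18/7 (m = -3/7 + 3 = 18/7 ≈ 2.5714)
a = -8
B(K, E) = E + K
c = -115/7 (c = -19 + 18/7 = -115/7 ≈ -16.429)
V(Z) = -8 + 2*Z*(2 + Z) (V(Z) = -8 + 2*(Z*(Z + 2)) = -8 + 2*(Z*(2 + Z)) = -8 + 2*Z*(2 + Z))
O(k) = √(2 + 2*k) (O(k) = √(k + (2 + k)) = √(2 + 2*k))
O(V(a))*c = √(2 + 2*(-8 + 2*(-8)² + 4*(-8)))*(-115/7) = √(2 + 2*(-8 + 2*64 - 32))*(-115/7) = √(2 + 2*(-8 + 128 - 32))*(-115/7) = √(2 + 2*88)*(-115/7) = √(2 + 176)*(-115/7) = √178*(-115/7) = -115*√178/7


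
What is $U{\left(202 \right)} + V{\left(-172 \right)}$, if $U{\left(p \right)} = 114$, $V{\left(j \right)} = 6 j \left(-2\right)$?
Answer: $2178$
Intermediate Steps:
$V{\left(j \right)} = - 12 j$
$U{\left(202 \right)} + V{\left(-172 \right)} = 114 - -2064 = 114 + 2064 = 2178$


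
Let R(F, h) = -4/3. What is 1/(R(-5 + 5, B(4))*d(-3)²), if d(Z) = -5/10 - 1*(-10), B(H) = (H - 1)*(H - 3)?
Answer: -3/361 ≈ -0.0083102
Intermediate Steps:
B(H) = (-1 + H)*(-3 + H)
d(Z) = 19/2 (d(Z) = -5*⅒ + 10 = -½ + 10 = 19/2)
R(F, h) = -4/3 (R(F, h) = -4*⅓ = -4/3)
1/(R(-5 + 5, B(4))*d(-3)²) = 1/(-4*(19/2)²/3) = 1/(-4/3*361/4) = 1/(-361/3) = -3/361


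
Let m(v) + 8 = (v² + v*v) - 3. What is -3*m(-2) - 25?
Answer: -16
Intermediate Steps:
m(v) = -11 + 2*v² (m(v) = -8 + ((v² + v*v) - 3) = -8 + ((v² + v²) - 3) = -8 + (2*v² - 3) = -8 + (-3 + 2*v²) = -11 + 2*v²)
-3*m(-2) - 25 = -3*(-11 + 2*(-2)²) - 25 = -3*(-11 + 2*4) - 25 = -3*(-11 + 8) - 25 = -3*(-3) - 25 = 9 - 25 = -16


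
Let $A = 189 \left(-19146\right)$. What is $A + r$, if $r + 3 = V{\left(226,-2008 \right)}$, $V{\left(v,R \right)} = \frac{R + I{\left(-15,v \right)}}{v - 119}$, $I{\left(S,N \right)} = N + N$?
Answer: $- \frac{387191435}{107} \approx -3.6186 \cdot 10^{6}$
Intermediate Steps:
$I{\left(S,N \right)} = 2 N$
$A = -3618594$
$V{\left(v,R \right)} = \frac{R + 2 v}{-119 + v}$ ($V{\left(v,R \right)} = \frac{R + 2 v}{v - 119} = \frac{R + 2 v}{-119 + v}$)
$r = - \frac{1877}{107}$ ($r = -3 + \frac{-2008 + 2 \cdot 226}{-119 + 226} = -3 + \frac{-2008 + 452}{107} = -3 + \frac{1}{107} \left(-1556\right) = -3 - \frac{1556}{107} = - \frac{1877}{107} \approx -17.542$)
$A + r = -3618594 - \frac{1877}{107} = - \frac{387191435}{107}$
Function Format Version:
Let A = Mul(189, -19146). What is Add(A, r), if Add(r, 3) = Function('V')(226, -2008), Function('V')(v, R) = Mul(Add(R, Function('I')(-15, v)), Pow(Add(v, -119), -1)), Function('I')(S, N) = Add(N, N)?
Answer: Rational(-387191435, 107) ≈ -3.6186e+6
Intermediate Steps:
Function('I')(S, N) = Mul(2, N)
A = -3618594
Function('V')(v, R) = Mul(Pow(Add(-119, v), -1), Add(R, Mul(2, v))) (Function('V')(v, R) = Mul(Add(R, Mul(2, v)), Pow(Add(v, -119), -1)) = Mul(Add(R, Mul(2, v)), Pow(Add(-119, v), -1)) = Mul(Pow(Add(-119, v), -1), Add(R, Mul(2, v))))
r = Rational(-1877, 107) (r = Add(-3, Mul(Pow(Add(-119, 226), -1), Add(-2008, Mul(2, 226)))) = Add(-3, Mul(Pow(107, -1), Add(-2008, 452))) = Add(-3, Mul(Rational(1, 107), -1556)) = Add(-3, Rational(-1556, 107)) = Rational(-1877, 107) ≈ -17.542)
Add(A, r) = Add(-3618594, Rational(-1877, 107)) = Rational(-387191435, 107)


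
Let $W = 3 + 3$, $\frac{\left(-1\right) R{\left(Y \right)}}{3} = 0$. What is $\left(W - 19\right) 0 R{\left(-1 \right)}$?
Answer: $0$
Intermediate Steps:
$R{\left(Y \right)} = 0$ ($R{\left(Y \right)} = \left(-3\right) 0 = 0$)
$W = 6$
$\left(W - 19\right) 0 R{\left(-1 \right)} = \left(6 - 19\right) 0 \cdot 0 = \left(-13\right) 0 \cdot 0 = 0 \cdot 0 = 0$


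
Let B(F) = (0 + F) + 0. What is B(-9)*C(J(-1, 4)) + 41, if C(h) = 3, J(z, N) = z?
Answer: 14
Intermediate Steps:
B(F) = F (B(F) = F + 0 = F)
B(-9)*C(J(-1, 4)) + 41 = -9*3 + 41 = -27 + 41 = 14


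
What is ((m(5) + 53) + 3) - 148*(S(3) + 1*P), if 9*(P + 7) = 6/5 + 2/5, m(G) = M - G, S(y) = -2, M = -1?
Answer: 61006/45 ≈ 1355.7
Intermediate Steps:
m(G) = -1 - G
P = -307/45 (P = -7 + (6/5 + 2/5)/9 = -7 + (6*(⅕) + 2*(⅕))/9 = -7 + (6/5 + ⅖)/9 = -7 + (⅑)*(8/5) = -7 + 8/45 = -307/45 ≈ -6.8222)
((m(5) + 53) + 3) - 148*(S(3) + 1*P) = (((-1 - 1*5) + 53) + 3) - 148*(-2 + 1*(-307/45)) = (((-1 - 5) + 53) + 3) - 148*(-2 - 307/45) = ((-6 + 53) + 3) - 148*(-397/45) = (47 + 3) + 58756/45 = 50 + 58756/45 = 61006/45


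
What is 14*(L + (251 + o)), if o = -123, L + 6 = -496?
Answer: -5236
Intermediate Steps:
L = -502 (L = -6 - 496 = -502)
14*(L + (251 + o)) = 14*(-502 + (251 - 123)) = 14*(-502 + 128) = 14*(-374) = -5236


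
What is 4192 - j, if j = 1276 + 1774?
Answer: 1142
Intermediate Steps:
j = 3050
4192 - j = 4192 - 1*3050 = 4192 - 3050 = 1142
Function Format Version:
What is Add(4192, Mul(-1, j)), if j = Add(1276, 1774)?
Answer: 1142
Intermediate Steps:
j = 3050
Add(4192, Mul(-1, j)) = Add(4192, Mul(-1, 3050)) = Add(4192, -3050) = 1142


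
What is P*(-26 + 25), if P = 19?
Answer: -19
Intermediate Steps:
P*(-26 + 25) = 19*(-26 + 25) = 19*(-1) = -19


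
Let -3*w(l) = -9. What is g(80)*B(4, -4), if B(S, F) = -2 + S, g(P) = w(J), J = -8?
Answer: 6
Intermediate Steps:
w(l) = 3 (w(l) = -⅓*(-9) = 3)
g(P) = 3
g(80)*B(4, -4) = 3*(-2 + 4) = 3*2 = 6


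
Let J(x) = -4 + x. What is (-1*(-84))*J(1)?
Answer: -252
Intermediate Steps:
(-1*(-84))*J(1) = (-1*(-84))*(-4 + 1) = 84*(-3) = -252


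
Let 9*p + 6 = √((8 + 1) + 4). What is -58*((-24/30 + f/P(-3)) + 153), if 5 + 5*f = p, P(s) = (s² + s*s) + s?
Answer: -1985224/225 - 58*√13/675 ≈ -8823.5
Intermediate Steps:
p = -⅔ + √13/9 (p = -⅔ + √((8 + 1) + 4)/9 = -⅔ + √(9 + 4)/9 = -⅔ + √13/9 ≈ -0.26605)
P(s) = s + 2*s² (P(s) = (s² + s²) + s = 2*s² + s = s + 2*s²)
f = -17/15 + √13/45 (f = -1 + (-⅔ + √13/9)/5 = -1 + (-2/15 + √13/45) = -17/15 + √13/45 ≈ -1.0532)
-58*((-24/30 + f/P(-3)) + 153) = -58*((-24/30 + (-17/15 + √13/45)/((-3*(1 + 2*(-3))))) + 153) = -58*((-24*1/30 + (-17/15 + √13/45)/((-3*(1 - 6)))) + 153) = -58*((-⅘ + (-17/15 + √13/45)/((-3*(-5)))) + 153) = -58*((-⅘ + (-17/15 + √13/45)/15) + 153) = -58*((-⅘ + (-17/15 + √13/45)*(1/15)) + 153) = -58*((-⅘ + (-17/225 + √13/675)) + 153) = -58*((-197/225 + √13/675) + 153) = -58*(34228/225 + √13/675) = -1985224/225 - 58*√13/675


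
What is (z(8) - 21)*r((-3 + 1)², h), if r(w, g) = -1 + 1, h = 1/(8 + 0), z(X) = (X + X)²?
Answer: 0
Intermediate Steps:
z(X) = 4*X² (z(X) = (2*X)² = 4*X²)
h = ⅛ (h = 1/8 = ⅛ ≈ 0.12500)
r(w, g) = 0
(z(8) - 21)*r((-3 + 1)², h) = (4*8² - 21)*0 = (4*64 - 21)*0 = (256 - 21)*0 = 235*0 = 0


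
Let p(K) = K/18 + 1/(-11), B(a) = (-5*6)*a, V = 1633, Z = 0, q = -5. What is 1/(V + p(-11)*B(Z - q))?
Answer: 33/57364 ≈ 0.00057527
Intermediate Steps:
B(a) = -30*a
p(K) = -1/11 + K/18 (p(K) = K*(1/18) + 1*(-1/11) = K/18 - 1/11 = -1/11 + K/18)
1/(V + p(-11)*B(Z - q)) = 1/(1633 + (-1/11 + (1/18)*(-11))*(-30*(0 - 1*(-5)))) = 1/(1633 + (-1/11 - 11/18)*(-30*(0 + 5))) = 1/(1633 - (-695)*5/33) = 1/(1633 - 139/198*(-150)) = 1/(1633 + 3475/33) = 1/(57364/33) = 33/57364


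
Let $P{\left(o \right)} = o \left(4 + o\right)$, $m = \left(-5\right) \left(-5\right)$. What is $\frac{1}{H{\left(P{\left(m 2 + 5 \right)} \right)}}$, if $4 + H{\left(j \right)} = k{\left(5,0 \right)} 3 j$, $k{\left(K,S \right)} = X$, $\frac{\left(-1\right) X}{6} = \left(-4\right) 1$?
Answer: $\frac{1}{233636} \approx 4.2802 \cdot 10^{-6}$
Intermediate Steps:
$m = 25$
$X = 24$ ($X = - 6 \left(\left(-4\right) 1\right) = \left(-6\right) \left(-4\right) = 24$)
$k{\left(K,S \right)} = 24$
$H{\left(j \right)} = -4 + 72 j$ ($H{\left(j \right)} = -4 + 24 \cdot 3 j = -4 + 72 j$)
$\frac{1}{H{\left(P{\left(m 2 + 5 \right)} \right)}} = \frac{1}{-4 + 72 \left(25 \cdot 2 + 5\right) \left(4 + \left(25 \cdot 2 + 5\right)\right)} = \frac{1}{-4 + 72 \left(50 + 5\right) \left(4 + \left(50 + 5\right)\right)} = \frac{1}{-4 + 72 \cdot 55 \left(4 + 55\right)} = \frac{1}{-4 + 72 \cdot 55 \cdot 59} = \frac{1}{-4 + 72 \cdot 3245} = \frac{1}{-4 + 233640} = \frac{1}{233636}$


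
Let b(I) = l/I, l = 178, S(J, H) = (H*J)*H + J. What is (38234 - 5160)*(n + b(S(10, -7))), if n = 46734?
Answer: 193211511293/125 ≈ 1.5457e+9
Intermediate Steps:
S(J, H) = J + J*H² (S(J, H) = J*H² + J = J + J*H²)
b(I) = 178/I
(38234 - 5160)*(n + b(S(10, -7))) = (38234 - 5160)*(46734 + 178/((10*(1 + (-7)²)))) = 33074*(46734 + 178/((10*(1 + 49)))) = 33074*(46734 + 178/((10*50))) = 33074*(46734 + 178/500) = 33074*(46734 + 178*(1/500)) = 33074*(46734 + 89/250) = 33074*(11683589/250) = 193211511293/125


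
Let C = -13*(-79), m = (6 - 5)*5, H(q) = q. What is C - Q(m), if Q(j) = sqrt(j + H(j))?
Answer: 1027 - sqrt(10) ≈ 1023.8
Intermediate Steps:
m = 5 (m = 1*5 = 5)
Q(j) = sqrt(2)*sqrt(j) (Q(j) = sqrt(j + j) = sqrt(2*j) = sqrt(2)*sqrt(j))
C = 1027
C - Q(m) = 1027 - sqrt(2)*sqrt(5) = 1027 - sqrt(10)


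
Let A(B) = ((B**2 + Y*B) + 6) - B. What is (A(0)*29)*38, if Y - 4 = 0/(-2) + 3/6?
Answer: 6612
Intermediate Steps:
Y = 9/2 (Y = 4 + (0/(-2) + 3/6) = 4 + (0*(-1/2) + 3*(1/6)) = 4 + (0 + 1/2) = 4 + 1/2 = 9/2 ≈ 4.5000)
A(B) = 6 + B**2 + 7*B/2 (A(B) = ((B**2 + 9*B/2) + 6) - B = (6 + B**2 + 9*B/2) - B = 6 + B**2 + 7*B/2)
(A(0)*29)*38 = ((6 + 0**2 + (7/2)*0)*29)*38 = ((6 + 0 + 0)*29)*38 = (6*29)*38 = 174*38 = 6612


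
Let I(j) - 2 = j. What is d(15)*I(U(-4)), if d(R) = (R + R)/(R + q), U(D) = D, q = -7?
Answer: -15/2 ≈ -7.5000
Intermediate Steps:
I(j) = 2 + j
d(R) = 2*R/(-7 + R) (d(R) = (R + R)/(R - 7) = (2*R)/(-7 + R) = 2*R/(-7 + R))
d(15)*I(U(-4)) = (2*15/(-7 + 15))*(2 - 4) = (2*15/8)*(-2) = (2*15*(1/8))*(-2) = (15/4)*(-2) = -15/2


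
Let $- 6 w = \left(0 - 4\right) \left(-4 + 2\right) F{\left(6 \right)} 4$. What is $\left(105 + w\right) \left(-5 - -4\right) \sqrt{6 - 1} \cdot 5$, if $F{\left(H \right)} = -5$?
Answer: $- \frac{1975 \sqrt{5}}{3} \approx -1472.1$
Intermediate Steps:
$w = \frac{80}{3}$ ($w = - \frac{\left(0 - 4\right) \left(-4 + 2\right) \left(-5\right) 4}{6} = - \frac{\left(-4\right) \left(-2\right) \left(-5\right) 4}{6} = - \frac{8 \left(-5\right) 4}{6} = - \frac{\left(-40\right) 4}{6} = \left(- \frac{1}{6}\right) \left(-160\right) = \frac{80}{3} \approx 26.667$)
$\left(105 + w\right) \left(-5 - -4\right) \sqrt{6 - 1} \cdot 5 = \left(105 + \frac{80}{3}\right) \left(-5 - -4\right) \sqrt{6 - 1} \cdot 5 = \frac{395 \left(-5 + 4\right) \sqrt{5} \cdot 5}{3} = \frac{395 - \sqrt{5} \cdot 5}{3} = \frac{395 \left(- 5 \sqrt{5}\right)}{3} = - \frac{1975 \sqrt{5}}{3}$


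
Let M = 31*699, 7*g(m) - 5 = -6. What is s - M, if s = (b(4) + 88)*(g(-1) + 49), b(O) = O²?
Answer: -116115/7 ≈ -16588.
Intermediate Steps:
g(m) = -⅐ (g(m) = 5/7 + (⅐)*(-6) = 5/7 - 6/7 = -⅐)
s = 35568/7 (s = (4² + 88)*(-⅐ + 49) = (16 + 88)*(342/7) = 104*(342/7) = 35568/7 ≈ 5081.1)
M = 21669
s - M = 35568/7 - 1*21669 = 35568/7 - 21669 = -116115/7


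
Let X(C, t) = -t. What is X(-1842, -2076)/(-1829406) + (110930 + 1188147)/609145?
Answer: 395879112207/185728919645 ≈ 2.1315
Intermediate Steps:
X(-1842, -2076)/(-1829406) + (110930 + 1188147)/609145 = -1*(-2076)/(-1829406) + (110930 + 1188147)/609145 = 2076*(-1/1829406) + 1299077*(1/609145) = -346/304901 + 1299077/609145 = 395879112207/185728919645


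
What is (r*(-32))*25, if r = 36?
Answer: -28800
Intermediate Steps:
(r*(-32))*25 = (36*(-32))*25 = -1152*25 = -28800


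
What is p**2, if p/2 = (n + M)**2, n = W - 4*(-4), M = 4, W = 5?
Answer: 1562500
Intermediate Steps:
n = 21 (n = 5 - 4*(-4) = 5 + 16 = 21)
p = 1250 (p = 2*(21 + 4)**2 = 2*25**2 = 2*625 = 1250)
p**2 = 1250**2 = 1562500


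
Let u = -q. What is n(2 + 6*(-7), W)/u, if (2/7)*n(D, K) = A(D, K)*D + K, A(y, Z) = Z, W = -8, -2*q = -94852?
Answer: -546/23713 ≈ -0.023025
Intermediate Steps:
q = 47426 (q = -1/2*(-94852) = 47426)
u = -47426 (u = -1*47426 = -47426)
n(D, K) = 7*K/2 + 7*D*K/2 (n(D, K) = 7*(K*D + K)/2 = 7*(D*K + K)/2 = 7*(K + D*K)/2 = 7*K/2 + 7*D*K/2)
n(2 + 6*(-7), W)/u = ((7/2)*(-8)*(1 + (2 + 6*(-7))))/(-47426) = ((7/2)*(-8)*(1 + (2 - 42)))*(-1/47426) = ((7/2)*(-8)*(1 - 40))*(-1/47426) = ((7/2)*(-8)*(-39))*(-1/47426) = 1092*(-1/47426) = -546/23713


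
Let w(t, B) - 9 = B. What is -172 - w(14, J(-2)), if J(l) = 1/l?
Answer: -361/2 ≈ -180.50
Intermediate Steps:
w(t, B) = 9 + B
-172 - w(14, J(-2)) = -172 - (9 + 1/(-2)) = -172 - (9 - ½) = -172 - 1*17/2 = -172 - 17/2 = -361/2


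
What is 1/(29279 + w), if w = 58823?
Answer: 1/88102 ≈ 1.1350e-5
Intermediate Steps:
1/(29279 + w) = 1/(29279 + 58823) = 1/88102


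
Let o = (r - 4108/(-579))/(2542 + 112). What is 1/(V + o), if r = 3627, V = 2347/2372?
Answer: 1822485876/4298788777 ≈ 0.42395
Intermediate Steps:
V = 2347/2372 (V = 2347*(1/2372) = 2347/2372 ≈ 0.98946)
o = 2104141/1536666 (o = (3627 - 4108/(-579))/(2542 + 112) = (3627 - 4108*(-1/579))/2654 = (3627 + 4108/579)*(1/2654) = (2104141/579)*(1/2654) = 2104141/1536666 ≈ 1.3693)
1/(V + o) = 1/(2347/2372 + 2104141/1536666) = 1/(4298788777/1822485876) = 1822485876/4298788777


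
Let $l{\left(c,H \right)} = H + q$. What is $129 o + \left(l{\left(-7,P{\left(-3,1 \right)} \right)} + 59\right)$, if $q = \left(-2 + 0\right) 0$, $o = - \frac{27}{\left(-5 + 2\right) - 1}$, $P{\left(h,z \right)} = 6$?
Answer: $\frac{3743}{4} \approx 935.75$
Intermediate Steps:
$o = \frac{27}{4}$ ($o = - \frac{27}{-3 - 1} = - \frac{27}{-4} = \left(-27\right) \left(- \frac{1}{4}\right) = \frac{27}{4} \approx 6.75$)
$q = 0$ ($q = \left(-2\right) 0 = 0$)
$l{\left(c,H \right)} = H$ ($l{\left(c,H \right)} = H + 0 = H$)
$129 o + \left(l{\left(-7,P{\left(-3,1 \right)} \right)} + 59\right) = 129 \cdot \frac{27}{4} + \left(6 + 59\right) = \frac{3483}{4} + 65 = \frac{3743}{4}$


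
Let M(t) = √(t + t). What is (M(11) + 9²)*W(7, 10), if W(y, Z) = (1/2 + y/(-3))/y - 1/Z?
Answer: -1026/35 - 38*√22/105 ≈ -31.012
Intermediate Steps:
M(t) = √2*√t (M(t) = √(2*t) = √2*√t)
W(y, Z) = -1/Z + (½ - y/3)/y (W(y, Z) = (1*(½) + y*(-⅓))/y - 1/Z = (½ - y/3)/y - 1/Z = -1/Z + (½ - y/3)/y)
(M(11) + 9²)*W(7, 10) = (√2*√11 + 9²)*(-⅓ + (½)/7 - 1/10) = (√22 + 81)*(-⅓ + (½)*(⅐) - 1*⅒) = (81 + √22)*(-⅓ + 1/14 - ⅒) = (81 + √22)*(-38/105) = -1026/35 - 38*√22/105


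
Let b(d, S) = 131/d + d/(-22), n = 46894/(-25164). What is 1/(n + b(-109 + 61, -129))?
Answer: -1107216/2669369 ≈ -0.41479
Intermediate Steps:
n = -23447/12582 (n = 46894*(-1/25164) = -23447/12582 ≈ -1.8635)
b(d, S) = 131/d - d/22 (b(d, S) = 131/d + d*(-1/22) = 131/d - d/22)
1/(n + b(-109 + 61, -129)) = 1/(-23447/12582 + (131/(-109 + 61) - (-109 + 61)/22)) = 1/(-23447/12582 + (131/(-48) - 1/22*(-48))) = 1/(-23447/12582 + (131*(-1/48) + 24/11)) = 1/(-23447/12582 + (-131/48 + 24/11)) = 1/(-23447/12582 - 289/528) = 1/(-2669369/1107216) = -1107216/2669369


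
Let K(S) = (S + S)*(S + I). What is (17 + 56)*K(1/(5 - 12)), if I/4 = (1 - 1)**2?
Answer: 146/49 ≈ 2.9796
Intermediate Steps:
I = 0 (I = 4*(1 - 1)**2 = 4*0**2 = 4*0 = 0)
K(S) = 2*S**2 (K(S) = (S + S)*(S + 0) = (2*S)*S = 2*S**2)
(17 + 56)*K(1/(5 - 12)) = (17 + 56)*(2*(1/(5 - 12))**2) = 73*(2*(1/(-7))**2) = 73*(2*(-1/7)**2) = 73*(2*(1/49)) = 73*(2/49) = 146/49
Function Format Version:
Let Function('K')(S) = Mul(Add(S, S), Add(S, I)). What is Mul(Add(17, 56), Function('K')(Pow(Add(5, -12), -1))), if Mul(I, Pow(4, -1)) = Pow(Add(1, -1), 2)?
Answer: Rational(146, 49) ≈ 2.9796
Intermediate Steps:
I = 0 (I = Mul(4, Pow(Add(1, -1), 2)) = Mul(4, Pow(0, 2)) = Mul(4, 0) = 0)
Function('K')(S) = Mul(2, Pow(S, 2)) (Function('K')(S) = Mul(Add(S, S), Add(S, 0)) = Mul(Mul(2, S), S) = Mul(2, Pow(S, 2)))
Mul(Add(17, 56), Function('K')(Pow(Add(5, -12), -1))) = Mul(Add(17, 56), Mul(2, Pow(Pow(Add(5, -12), -1), 2))) = Mul(73, Mul(2, Pow(Pow(-7, -1), 2))) = Mul(73, Mul(2, Pow(Rational(-1, 7), 2))) = Mul(73, Mul(2, Rational(1, 49))) = Mul(73, Rational(2, 49)) = Rational(146, 49)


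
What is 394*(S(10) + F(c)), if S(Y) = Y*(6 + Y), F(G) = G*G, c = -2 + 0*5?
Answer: 64616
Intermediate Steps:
c = -2 (c = -2 + 0 = -2)
F(G) = G²
394*(S(10) + F(c)) = 394*(10*(6 + 10) + (-2)²) = 394*(10*16 + 4) = 394*(160 + 4) = 394*164 = 64616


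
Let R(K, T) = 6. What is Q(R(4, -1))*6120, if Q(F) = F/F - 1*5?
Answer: -24480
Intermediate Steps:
Q(F) = -4 (Q(F) = 1 - 5 = -4)
Q(R(4, -1))*6120 = -4*6120 = -24480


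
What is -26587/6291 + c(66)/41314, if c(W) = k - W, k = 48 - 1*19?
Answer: -1098648085/259906374 ≈ -4.2271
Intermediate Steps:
k = 29 (k = 48 - 19 = 29)
c(W) = 29 - W
-26587/6291 + c(66)/41314 = -26587/6291 + (29 - 1*66)/41314 = -26587*1/6291 + (29 - 66)*(1/41314) = -26587/6291 - 37*1/41314 = -26587/6291 - 37/41314 = -1098648085/259906374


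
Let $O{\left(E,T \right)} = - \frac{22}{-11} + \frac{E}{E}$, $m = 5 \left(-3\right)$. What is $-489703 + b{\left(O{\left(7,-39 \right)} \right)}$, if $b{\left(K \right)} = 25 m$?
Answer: $-490078$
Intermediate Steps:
$m = -15$
$O{\left(E,T \right)} = 3$ ($O{\left(E,T \right)} = \left(-22\right) \left(- \frac{1}{11}\right) + 1 = 2 + 1 = 3$)
$b{\left(K \right)} = -375$ ($b{\left(K \right)} = 25 \left(-15\right) = -375$)
$-489703 + b{\left(O{\left(7,-39 \right)} \right)} = -489703 - 375 = -490078$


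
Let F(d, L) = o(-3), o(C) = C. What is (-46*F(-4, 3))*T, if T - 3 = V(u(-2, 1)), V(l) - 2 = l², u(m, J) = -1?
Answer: 828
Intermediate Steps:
V(l) = 2 + l²
F(d, L) = -3
T = 6 (T = 3 + (2 + (-1)²) = 3 + (2 + 1) = 3 + 3 = 6)
(-46*F(-4, 3))*T = -46*(-3)*6 = 138*6 = 828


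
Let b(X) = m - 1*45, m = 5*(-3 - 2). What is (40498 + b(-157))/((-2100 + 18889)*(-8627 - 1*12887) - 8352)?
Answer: -20214/180603449 ≈ -0.00011192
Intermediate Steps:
m = -25 (m = 5*(-5) = -25)
b(X) = -70 (b(X) = -25 - 1*45 = -25 - 45 = -70)
(40498 + b(-157))/((-2100 + 18889)*(-8627 - 1*12887) - 8352) = (40498 - 70)/((-2100 + 18889)*(-8627 - 1*12887) - 8352) = 40428/(16789*(-8627 - 12887) - 8352) = 40428/(16789*(-21514) - 8352) = 40428/(-361198546 - 8352) = 40428/(-361206898) = 40428*(-1/361206898) = -20214/180603449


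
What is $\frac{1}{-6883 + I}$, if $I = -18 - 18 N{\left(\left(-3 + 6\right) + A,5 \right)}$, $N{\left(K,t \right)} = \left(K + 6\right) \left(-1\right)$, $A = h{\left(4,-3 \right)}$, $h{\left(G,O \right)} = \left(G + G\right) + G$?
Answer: $- \frac{1}{6523} \approx -0.0001533$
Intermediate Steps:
$h{\left(G,O \right)} = 3 G$ ($h{\left(G,O \right)} = 2 G + G = 3 G$)
$A = 12$ ($A = 3 \cdot 4 = 12$)
$N{\left(K,t \right)} = -6 - K$ ($N{\left(K,t \right)} = \left(6 + K\right) \left(-1\right) = -6 - K$)
$I = 360$ ($I = -18 - 18 \left(-6 - \left(\left(-3 + 6\right) + 12\right)\right) = -18 - 18 \left(-6 - \left(3 + 12\right)\right) = -18 - 18 \left(-6 - 15\right) = -18 - -378 = -18 + 378 = 360$)
$\frac{1}{-6883 + I} = \frac{1}{-6883 + 360} = \frac{1}{-6523} = - \frac{1}{6523}$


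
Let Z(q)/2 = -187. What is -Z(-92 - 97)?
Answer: 374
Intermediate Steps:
Z(q) = -374 (Z(q) = 2*(-187) = -374)
-Z(-92 - 97) = -1*(-374) = 374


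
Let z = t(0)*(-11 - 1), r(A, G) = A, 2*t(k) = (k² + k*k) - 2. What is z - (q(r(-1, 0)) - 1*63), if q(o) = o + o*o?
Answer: 75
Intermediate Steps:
t(k) = -1 + k² (t(k) = ((k² + k*k) - 2)/2 = ((k² + k²) - 2)/2 = (2*k² - 2)/2 = (-2 + 2*k²)/2 = -1 + k²)
q(o) = o + o²
z = 12 (z = (-1 + 0²)*(-11 - 1) = (-1 + 0)*(-12) = -1*(-12) = 12)
z - (q(r(-1, 0)) - 1*63) = 12 - (-(1 - 1) - 1*63) = 12 - (-1*0 - 63) = 12 - (0 - 63) = 12 - 1*(-63) = 12 + 63 = 75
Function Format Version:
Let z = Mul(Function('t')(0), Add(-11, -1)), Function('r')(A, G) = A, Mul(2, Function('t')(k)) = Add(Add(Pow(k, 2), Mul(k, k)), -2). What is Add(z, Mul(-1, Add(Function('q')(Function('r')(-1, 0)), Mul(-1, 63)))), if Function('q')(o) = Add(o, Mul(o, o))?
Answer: 75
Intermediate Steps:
Function('t')(k) = Add(-1, Pow(k, 2)) (Function('t')(k) = Mul(Rational(1, 2), Add(Add(Pow(k, 2), Mul(k, k)), -2)) = Mul(Rational(1, 2), Add(Add(Pow(k, 2), Pow(k, 2)), -2)) = Mul(Rational(1, 2), Add(Mul(2, Pow(k, 2)), -2)) = Mul(Rational(1, 2), Add(-2, Mul(2, Pow(k, 2)))) = Add(-1, Pow(k, 2)))
Function('q')(o) = Add(o, Pow(o, 2))
z = 12 (z = Mul(Add(-1, Pow(0, 2)), Add(-11, -1)) = Mul(Add(-1, 0), -12) = Mul(-1, -12) = 12)
Add(z, Mul(-1, Add(Function('q')(Function('r')(-1, 0)), Mul(-1, 63)))) = Add(12, Mul(-1, Add(Mul(-1, Add(1, -1)), Mul(-1, 63)))) = Add(12, Mul(-1, Add(Mul(-1, 0), -63))) = Add(12, Mul(-1, Add(0, -63))) = Add(12, Mul(-1, -63)) = Add(12, 63) = 75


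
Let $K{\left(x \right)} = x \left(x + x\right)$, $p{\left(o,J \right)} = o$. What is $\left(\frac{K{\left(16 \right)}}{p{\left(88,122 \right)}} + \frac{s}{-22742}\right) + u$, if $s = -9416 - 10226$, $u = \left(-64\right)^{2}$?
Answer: $\frac{513167551}{125081} \approx 4102.7$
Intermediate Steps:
$u = 4096$
$K{\left(x \right)} = 2 x^{2}$ ($K{\left(x \right)} = x 2 x = 2 x^{2}$)
$s = -19642$ ($s = -9416 - 10226 = -19642$)
$\left(\frac{K{\left(16 \right)}}{p{\left(88,122 \right)}} + \frac{s}{-22742}\right) + u = \left(\frac{2 \cdot 16^{2}}{88} - \frac{19642}{-22742}\right) + 4096 = \left(2 \cdot 256 \cdot \frac{1}{88} - - \frac{9821}{11371}\right) + 4096 = \left(512 \cdot \frac{1}{88} + \frac{9821}{11371}\right) + 4096 = \left(\frac{64}{11} + \frac{9821}{11371}\right) + 4096 = \frac{835775}{125081} + 4096 = \frac{513167551}{125081}$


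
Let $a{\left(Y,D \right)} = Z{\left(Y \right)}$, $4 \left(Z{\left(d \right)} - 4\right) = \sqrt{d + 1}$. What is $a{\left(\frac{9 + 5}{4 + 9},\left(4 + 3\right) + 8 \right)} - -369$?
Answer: $373 + \frac{3 \sqrt{39}}{52} \approx 373.36$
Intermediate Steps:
$Z{\left(d \right)} = 4 + \frac{\sqrt{1 + d}}{4}$ ($Z{\left(d \right)} = 4 + \frac{\sqrt{d + 1}}{4} = 4 + \frac{\sqrt{1 + d}}{4}$)
$a{\left(Y,D \right)} = 4 + \frac{\sqrt{1 + Y}}{4}$
$a{\left(\frac{9 + 5}{4 + 9},\left(4 + 3\right) + 8 \right)} - -369 = \left(4 + \frac{\sqrt{1 + \frac{9 + 5}{4 + 9}}}{4}\right) - -369 = \left(4 + \frac{\sqrt{1 + \frac{14}{13}}}{4}\right) + 369 = \left(4 + \frac{\sqrt{\frac{27}{13}}}{4}\right) + 369 = \left(4 + \frac{\frac{3}{13} \sqrt{39}}{4}\right) + 369 = \left(4 + \frac{3 \sqrt{39}}{52}\right) + 369 = 373 + \frac{3 \sqrt{39}}{52}$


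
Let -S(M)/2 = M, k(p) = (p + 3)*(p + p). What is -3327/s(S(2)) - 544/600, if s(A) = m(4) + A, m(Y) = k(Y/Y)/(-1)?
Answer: 82903/300 ≈ 276.34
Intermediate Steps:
k(p) = 2*p*(3 + p) (k(p) = (3 + p)*(2*p) = 2*p*(3 + p))
S(M) = -2*M
m(Y) = -8 (m(Y) = (2*(Y/Y)*(3 + Y/Y))/(-1) = (2*1*(3 + 1))*(-1) = (2*1*4)*(-1) = 8*(-1) = -8)
s(A) = -8 + A
-3327/s(S(2)) - 544/600 = -3327/(-8 - 2*2) - 544/600 = -3327/(-8 - 4) - 544*1/600 = -3327/(-12) - 68/75 = -3327*(-1/12) - 68/75 = 1109/4 - 68/75 = 82903/300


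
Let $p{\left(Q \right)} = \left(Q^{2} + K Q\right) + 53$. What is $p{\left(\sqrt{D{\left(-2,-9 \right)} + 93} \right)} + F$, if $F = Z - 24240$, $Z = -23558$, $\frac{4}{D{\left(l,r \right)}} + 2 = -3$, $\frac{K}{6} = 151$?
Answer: $- \frac{238264}{5} + \frac{906 \sqrt{2305}}{5} \approx -38953.0$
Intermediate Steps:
$K = 906$ ($K = 6 \cdot 151 = 906$)
$D{\left(l,r \right)} = - \frac{4}{5}$ ($D{\left(l,r \right)} = \frac{4}{-2 - 3} = \frac{4}{-5} = 4 \left(- \frac{1}{5}\right) = - \frac{4}{5}$)
$p{\left(Q \right)} = 53 + Q^{2} + 906 Q$ ($p{\left(Q \right)} = \left(Q^{2} + 906 Q\right) + 53 = 53 + Q^{2} + 906 Q$)
$F = -47798$ ($F = -23558 - 24240 = -47798$)
$p{\left(\sqrt{D{\left(-2,-9 \right)} + 93} \right)} + F = \left(53 + \left(\sqrt{- \frac{4}{5} + 93}\right)^{2} + 906 \sqrt{- \frac{4}{5} + 93}\right) - 47798 = \left(53 + \left(\sqrt{\frac{461}{5}}\right)^{2} + 906 \sqrt{\frac{461}{5}}\right) - 47798 = \left(53 + \left(\frac{\sqrt{2305}}{5}\right)^{2} + 906 \frac{\sqrt{2305}}{5}\right) - 47798 = \left(53 + \frac{461}{5} + \frac{906 \sqrt{2305}}{5}\right) - 47798 = \left(\frac{726}{5} + \frac{906 \sqrt{2305}}{5}\right) - 47798 = - \frac{238264}{5} + \frac{906 \sqrt{2305}}{5}$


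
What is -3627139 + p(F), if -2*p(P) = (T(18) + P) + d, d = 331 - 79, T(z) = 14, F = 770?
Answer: -3627657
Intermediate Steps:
d = 252
p(P) = -133 - P/2 (p(P) = -((14 + P) + 252)/2 = -(266 + P)/2 = -133 - P/2)
-3627139 + p(F) = -3627139 + (-133 - 1/2*770) = -3627139 + (-133 - 385) = -3627139 - 518 = -3627657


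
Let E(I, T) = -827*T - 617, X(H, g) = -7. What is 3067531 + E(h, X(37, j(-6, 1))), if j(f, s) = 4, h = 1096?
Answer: 3072703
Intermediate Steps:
E(I, T) = -617 - 827*T
3067531 + E(h, X(37, j(-6, 1))) = 3067531 + (-617 - 827*(-7)) = 3067531 + (-617 + 5789) = 3067531 + 5172 = 3072703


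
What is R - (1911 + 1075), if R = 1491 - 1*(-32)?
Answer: -1463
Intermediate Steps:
R = 1523 (R = 1491 + 32 = 1523)
R - (1911 + 1075) = 1523 - (1911 + 1075) = 1523 - 1*2986 = 1523 - 2986 = -1463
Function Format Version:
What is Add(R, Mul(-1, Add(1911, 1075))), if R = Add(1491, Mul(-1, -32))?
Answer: -1463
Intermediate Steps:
R = 1523 (R = Add(1491, 32) = 1523)
Add(R, Mul(-1, Add(1911, 1075))) = Add(1523, Mul(-1, Add(1911, 1075))) = Add(1523, Mul(-1, 2986)) = Add(1523, -2986) = -1463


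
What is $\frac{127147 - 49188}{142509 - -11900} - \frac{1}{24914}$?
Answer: $\frac{1942116117}{3846945826} \approx 0.50485$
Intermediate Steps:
$\frac{127147 - 49188}{142509 - -11900} - \frac{1}{24914} = \frac{77959}{142509 + 11900} - \frac{1}{24914} = \frac{77959}{154409} - \frac{1}{24914} = \frac{1942116117}{3846945826}$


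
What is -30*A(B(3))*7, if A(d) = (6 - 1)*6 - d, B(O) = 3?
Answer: -5670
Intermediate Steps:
A(d) = 30 - d (A(d) = 5*6 - d = 30 - d)
-30*A(B(3))*7 = -30*(30 - 1*3)*7 = -30*(30 - 3)*7 = -30*27*7 = -810*7 = -5670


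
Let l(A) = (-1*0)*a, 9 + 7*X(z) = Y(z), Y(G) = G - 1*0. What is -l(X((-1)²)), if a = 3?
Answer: 0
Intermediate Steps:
Y(G) = G (Y(G) = G + 0 = G)
X(z) = -9/7 + z/7
l(A) = 0 (l(A) = -1*0*3 = 0*3 = 0)
-l(X((-1)²)) = -1*0 = 0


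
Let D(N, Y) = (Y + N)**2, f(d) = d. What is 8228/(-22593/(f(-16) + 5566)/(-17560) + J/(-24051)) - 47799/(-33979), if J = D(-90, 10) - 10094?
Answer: 218446794363813691719/4083746138100299 ≈ 53492.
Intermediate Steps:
D(N, Y) = (N + Y)**2
J = -3694 (J = (-90 + 10)**2 - 10094 = (-80)**2 - 10094 = 6400 - 10094 = -3694)
8228/(-22593/(f(-16) + 5566)/(-17560) + J/(-24051)) - 47799/(-33979) = 8228/(-22593/(-16 + 5566)/(-17560) - 3694/(-24051)) - 47799/(-33979) = 8228/(-22593/5550*(-1/17560) - 3694*(-1/24051)) - 47799*(-1/33979) = 8228/(-22593*1/5550*(-1/17560) + 3694/24051) + 47799/33979 = 8228/(-7531/1850*(-1/17560) + 3694/24051) + 47799/33979 = 8228/(7531/32486000 + 3694/24051) + 47799/33979 = 8228/(120184412081/781320786000) + 47799/33979 = 8228*(781320786000/120184412081) + 47799/33979 = 6428707427208000/120184412081 + 47799/33979 = 218446794363813691719/4083746138100299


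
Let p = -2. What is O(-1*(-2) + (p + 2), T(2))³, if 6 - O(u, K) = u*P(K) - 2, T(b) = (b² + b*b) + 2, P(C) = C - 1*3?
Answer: -216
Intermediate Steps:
P(C) = -3 + C (P(C) = C - 3 = -3 + C)
T(b) = 2 + 2*b² (T(b) = (b² + b²) + 2 = 2*b² + 2 = 2 + 2*b²)
O(u, K) = 8 - u*(-3 + K) (O(u, K) = 6 - (u*(-3 + K) - 2) = 6 - (-2 + u*(-3 + K)) = 6 + (2 - u*(-3 + K)) = 8 - u*(-3 + K))
O(-1*(-2) + (p + 2), T(2))³ = (8 - (-1*(-2) + (-2 + 2))*(-3 + (2 + 2*2²)))³ = (8 - (2 + 0)*(-3 + (2 + 2*4)))³ = (8 - 1*2*(-3 + (2 + 8)))³ = (8 - 1*2*(-3 + 10))³ = (8 - 1*2*7)³ = (8 - 14)³ = (-6)³ = -216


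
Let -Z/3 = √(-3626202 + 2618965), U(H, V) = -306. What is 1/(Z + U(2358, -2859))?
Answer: I/(3*(√1007237 - 102*I)) ≈ -3.3411e-5 + 0.00032874*I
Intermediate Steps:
Z = -3*I*√1007237 (Z = -3*√(-3626202 + 2618965) = -3*I*√1007237 ≈ -3010.8*I)
1/(Z + U(2358, -2859)) = 1/(-3*I*√1007237 - 306) = 1/(-306 - 3*I*√1007237)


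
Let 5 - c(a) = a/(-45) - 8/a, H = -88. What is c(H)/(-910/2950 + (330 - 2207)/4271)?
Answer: -184203959/46647612 ≈ -3.9488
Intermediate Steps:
c(a) = 5 + 8/a + a/45 (c(a) = 5 - (a/(-45) - 8/a) = 5 - (a*(-1/45) - 8/a) = 5 - (-a/45 - 8/a) = 5 - (-8/a - a/45) = 5 + (8/a + a/45) = 5 + 8/a + a/45)
c(H)/(-910/2950 + (330 - 2207)/4271) = (5 + 8/(-88) + (1/45)*(-88))/(-910/2950 + (330 - 2207)/4271) = (5 + 8*(-1/88) - 88/45)/(-910*1/2950 - 1877*1/4271) = (5 - 1/11 - 88/45)/(-91/295 - 1877/4271) = 1462/(495*(-942376/1259945)) = (1462/495)*(-1259945/942376) = -184203959/46647612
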